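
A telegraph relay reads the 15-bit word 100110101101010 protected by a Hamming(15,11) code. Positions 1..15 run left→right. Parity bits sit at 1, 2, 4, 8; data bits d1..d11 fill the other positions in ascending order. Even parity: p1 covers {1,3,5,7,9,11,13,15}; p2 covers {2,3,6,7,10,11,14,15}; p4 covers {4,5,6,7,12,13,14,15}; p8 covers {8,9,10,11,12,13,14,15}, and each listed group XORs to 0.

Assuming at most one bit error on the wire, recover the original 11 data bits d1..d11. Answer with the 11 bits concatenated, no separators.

01111101010

s1 (pos 1,3,5,7,9,11,13,15): 1⊕0⊕1⊕1⊕1⊕0⊕0⊕0 = 0
s2 (pos 2,3,6,7,10,11,14,15): 0⊕0⊕0⊕1⊕1⊕0⊕1⊕0 = 1
s4 (pos 4,5,6,7,12,13,14,15): 1⊕1⊕0⊕1⊕1⊕0⊕1⊕0 = 1
s8 (pos 8,9,10,11,12,13,14,15): 0⊕1⊕1⊕0⊕1⊕0⊕1⊕0 = 0
Syndrome s8…s1 = 0110 → error at position 6.
Flip position 6: 100110101101010 → 100111101101010
Read data bits from positions 3,5,6,7,9,10,11,12,13,14,15: 01111101010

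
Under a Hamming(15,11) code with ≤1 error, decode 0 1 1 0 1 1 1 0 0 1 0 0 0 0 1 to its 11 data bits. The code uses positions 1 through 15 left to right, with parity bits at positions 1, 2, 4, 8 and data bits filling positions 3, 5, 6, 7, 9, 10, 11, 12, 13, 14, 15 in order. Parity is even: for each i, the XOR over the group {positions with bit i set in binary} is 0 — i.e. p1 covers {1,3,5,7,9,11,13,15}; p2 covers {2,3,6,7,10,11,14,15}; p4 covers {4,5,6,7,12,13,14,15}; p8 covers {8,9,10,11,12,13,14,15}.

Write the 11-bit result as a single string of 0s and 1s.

11110100001

s1 (pos 1,3,5,7,9,11,13,15): 0⊕1⊕1⊕1⊕0⊕0⊕0⊕1 = 0
s2 (pos 2,3,6,7,10,11,14,15): 1⊕1⊕1⊕1⊕1⊕0⊕0⊕1 = 0
s4 (pos 4,5,6,7,12,13,14,15): 0⊕1⊕1⊕1⊕0⊕0⊕0⊕1 = 0
s8 (pos 8,9,10,11,12,13,14,15): 0⊕0⊕1⊕0⊕0⊕0⊕0⊕1 = 0
Syndrome s8…s1 = 0000 → no error.
Read data bits from positions 3,5,6,7,9,10,11,12,13,14,15: 11110100001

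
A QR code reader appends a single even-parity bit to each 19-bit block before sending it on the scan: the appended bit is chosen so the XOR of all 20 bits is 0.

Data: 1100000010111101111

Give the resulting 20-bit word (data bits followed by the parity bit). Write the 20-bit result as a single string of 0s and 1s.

XOR of the 19 data bits: 1⊕1⊕0⊕0⊕0⊕0⊕0⊕0⊕1⊕0⊕1⊕1⊕1⊕1⊕0⊕1⊕1⊕1⊕1 = 1
Parity bit = 1 (so all 20 bits XOR to 0).

11000000101111011111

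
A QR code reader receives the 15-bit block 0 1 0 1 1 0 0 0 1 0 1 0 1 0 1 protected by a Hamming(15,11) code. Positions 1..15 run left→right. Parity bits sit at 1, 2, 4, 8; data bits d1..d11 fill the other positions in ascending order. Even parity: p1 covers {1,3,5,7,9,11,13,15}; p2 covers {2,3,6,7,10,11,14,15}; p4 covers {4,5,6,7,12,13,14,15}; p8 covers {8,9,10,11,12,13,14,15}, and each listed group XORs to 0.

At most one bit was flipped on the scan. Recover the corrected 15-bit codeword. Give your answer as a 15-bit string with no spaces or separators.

011110001010101

s1 (pos 1,3,5,7,9,11,13,15): 0⊕0⊕1⊕0⊕1⊕1⊕1⊕1 = 1
s2 (pos 2,3,6,7,10,11,14,15): 1⊕0⊕0⊕0⊕0⊕1⊕0⊕1 = 1
s4 (pos 4,5,6,7,12,13,14,15): 1⊕1⊕0⊕0⊕0⊕1⊕0⊕1 = 0
s8 (pos 8,9,10,11,12,13,14,15): 0⊕1⊕0⊕1⊕0⊕1⊕0⊕1 = 0
Syndrome s8…s1 = 0011 → error at position 3.
Flip position 3: 010110001010101 → 011110001010101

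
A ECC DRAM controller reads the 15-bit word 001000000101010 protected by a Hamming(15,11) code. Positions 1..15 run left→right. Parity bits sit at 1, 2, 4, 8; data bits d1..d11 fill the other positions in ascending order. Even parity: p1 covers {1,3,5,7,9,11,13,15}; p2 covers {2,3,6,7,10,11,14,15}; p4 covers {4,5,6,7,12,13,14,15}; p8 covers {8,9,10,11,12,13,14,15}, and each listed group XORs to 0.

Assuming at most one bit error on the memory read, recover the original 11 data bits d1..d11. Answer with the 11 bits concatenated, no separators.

10000111010

s1 (pos 1,3,5,7,9,11,13,15): 0⊕1⊕0⊕0⊕0⊕0⊕0⊕0 = 1
s2 (pos 2,3,6,7,10,11,14,15): 0⊕1⊕0⊕0⊕1⊕0⊕1⊕0 = 1
s4 (pos 4,5,6,7,12,13,14,15): 0⊕0⊕0⊕0⊕1⊕0⊕1⊕0 = 0
s8 (pos 8,9,10,11,12,13,14,15): 0⊕0⊕1⊕0⊕1⊕0⊕1⊕0 = 1
Syndrome s8…s1 = 1011 → error at position 11.
Flip position 11: 001000000101010 → 001000000111010
Read data bits from positions 3,5,6,7,9,10,11,12,13,14,15: 10000111010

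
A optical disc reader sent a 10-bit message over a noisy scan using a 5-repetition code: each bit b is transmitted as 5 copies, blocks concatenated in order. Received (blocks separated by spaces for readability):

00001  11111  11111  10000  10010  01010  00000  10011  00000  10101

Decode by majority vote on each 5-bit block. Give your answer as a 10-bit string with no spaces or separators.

Block 1 (00001): 1 one → 0
Block 2 (11111): 5 ones → 1
Block 3 (11111): 5 ones → 1
Block 4 (10000): 1 one → 0
Block 5 (10010): 2 ones → 0
Block 6 (01010): 2 ones → 0
Block 7 (00000): 0 ones → 0
Block 8 (10011): 3 ones → 1
Block 9 (00000): 0 ones → 0
Block 10 (10101): 3 ones → 1

0110000101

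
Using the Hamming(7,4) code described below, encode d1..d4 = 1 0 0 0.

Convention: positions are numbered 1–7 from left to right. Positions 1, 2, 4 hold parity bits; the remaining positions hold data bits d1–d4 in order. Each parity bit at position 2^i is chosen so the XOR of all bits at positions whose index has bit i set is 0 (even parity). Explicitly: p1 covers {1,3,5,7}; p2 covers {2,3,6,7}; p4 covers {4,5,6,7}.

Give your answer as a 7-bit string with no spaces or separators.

Place data at non-parity positions: p1 p2 1 p4 0 0 0
p1 (pos 1,3,5,7): XOR of data positions = 1⊕0⊕0 = 1
p2 (pos 2,3,6,7): XOR of data positions = 1⊕0⊕0 = 1
p4 (pos 4,5,6,7): XOR of data positions = 0⊕0⊕0 = 0
Codeword: 1110000

1110000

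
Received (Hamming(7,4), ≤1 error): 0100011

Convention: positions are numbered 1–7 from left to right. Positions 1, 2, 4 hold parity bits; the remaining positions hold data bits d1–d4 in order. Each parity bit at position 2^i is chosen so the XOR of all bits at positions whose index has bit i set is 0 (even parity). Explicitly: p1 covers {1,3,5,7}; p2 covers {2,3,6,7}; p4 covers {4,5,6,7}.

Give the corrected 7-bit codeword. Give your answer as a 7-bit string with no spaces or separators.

s1 (pos 1,3,5,7): 0⊕0⊕0⊕1 = 1
s2 (pos 2,3,6,7): 1⊕0⊕1⊕1 = 1
s4 (pos 4,5,6,7): 0⊕0⊕1⊕1 = 0
Syndrome s4…s1 = 011 → error at position 3.
Flip position 3: 0100011 → 0110011

0110011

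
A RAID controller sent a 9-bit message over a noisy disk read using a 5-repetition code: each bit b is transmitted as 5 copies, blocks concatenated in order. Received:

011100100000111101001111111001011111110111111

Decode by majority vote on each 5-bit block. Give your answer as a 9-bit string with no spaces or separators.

Block 1 (01110): 3 ones → 1
Block 2 (01000): 1 one → 0
Block 3 (00111): 3 ones → 1
Block 4 (10100): 2 ones → 0
Block 5 (11111): 5 ones → 1
Block 6 (11001): 3 ones → 1
Block 7 (01111): 4 ones → 1
Block 8 (11101): 4 ones → 1
Block 9 (11111): 5 ones → 1

101011111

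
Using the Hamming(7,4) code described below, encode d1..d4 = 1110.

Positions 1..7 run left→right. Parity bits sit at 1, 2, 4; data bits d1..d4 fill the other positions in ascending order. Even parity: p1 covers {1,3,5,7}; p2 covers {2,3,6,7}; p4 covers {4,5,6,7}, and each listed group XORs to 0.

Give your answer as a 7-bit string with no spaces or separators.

Place data at non-parity positions: p1 p2 1 p4 1 1 0
p1 (pos 1,3,5,7): XOR of data positions = 1⊕1⊕0 = 0
p2 (pos 2,3,6,7): XOR of data positions = 1⊕1⊕0 = 0
p4 (pos 4,5,6,7): XOR of data positions = 1⊕1⊕0 = 0
Codeword: 0010110

0010110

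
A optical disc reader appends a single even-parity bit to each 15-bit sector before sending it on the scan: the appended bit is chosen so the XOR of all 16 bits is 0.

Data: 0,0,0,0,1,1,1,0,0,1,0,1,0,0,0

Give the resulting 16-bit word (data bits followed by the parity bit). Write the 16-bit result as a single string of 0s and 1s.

XOR of the 15 data bits: 0⊕0⊕0⊕0⊕1⊕1⊕1⊕0⊕0⊕1⊕0⊕1⊕0⊕0⊕0 = 1
Parity bit = 1 (so all 16 bits XOR to 0).

0000111001010001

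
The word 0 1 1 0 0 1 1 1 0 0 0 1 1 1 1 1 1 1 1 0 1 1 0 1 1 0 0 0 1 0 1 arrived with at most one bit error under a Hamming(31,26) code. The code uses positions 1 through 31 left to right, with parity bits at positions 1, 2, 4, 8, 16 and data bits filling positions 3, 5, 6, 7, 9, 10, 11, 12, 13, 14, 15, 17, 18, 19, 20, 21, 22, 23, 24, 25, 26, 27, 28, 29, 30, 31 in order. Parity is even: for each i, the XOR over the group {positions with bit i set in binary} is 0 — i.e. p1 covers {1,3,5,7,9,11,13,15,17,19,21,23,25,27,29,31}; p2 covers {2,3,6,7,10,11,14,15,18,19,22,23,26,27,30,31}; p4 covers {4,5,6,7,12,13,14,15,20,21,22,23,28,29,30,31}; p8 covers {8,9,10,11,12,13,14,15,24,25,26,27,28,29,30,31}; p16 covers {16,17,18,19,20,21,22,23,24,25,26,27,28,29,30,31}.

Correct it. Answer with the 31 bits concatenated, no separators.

0110011000011111111011011000101

s1 (pos 1,3,5,7,9,11,13,15,17,19,21,23,25,27,29,31): 0⊕1⊕0⊕1⊕0⊕0⊕1⊕1⊕1⊕1⊕1⊕0⊕1⊕0⊕1⊕1 = 0
s2 (pos 2,3,6,7,10,11,14,15,18,19,22,23,26,27,30,31): 1⊕1⊕1⊕1⊕0⊕0⊕1⊕1⊕1⊕1⊕1⊕0⊕0⊕0⊕0⊕1 = 0
s4 (pos 4,5,6,7,12,13,14,15,20,21,22,23,28,29,30,31): 0⊕0⊕1⊕1⊕1⊕1⊕1⊕1⊕0⊕1⊕1⊕0⊕0⊕1⊕0⊕1 = 0
s8 (pos 8,9,10,11,12,13,14,15,24,25,26,27,28,29,30,31): 1⊕0⊕0⊕0⊕1⊕1⊕1⊕1⊕1⊕1⊕0⊕0⊕0⊕1⊕0⊕1 = 1
s16 (pos 16,17,18,19,20,21,22,23,24,25,26,27,28,29,30,31): 1⊕1⊕1⊕1⊕0⊕1⊕1⊕0⊕1⊕1⊕0⊕0⊕0⊕1⊕0⊕1 = 0
Syndrome s16…s1 = 01000 → error at position 8.
Flip position 8: 0110011100011111111011011000101 → 0110011000011111111011011000101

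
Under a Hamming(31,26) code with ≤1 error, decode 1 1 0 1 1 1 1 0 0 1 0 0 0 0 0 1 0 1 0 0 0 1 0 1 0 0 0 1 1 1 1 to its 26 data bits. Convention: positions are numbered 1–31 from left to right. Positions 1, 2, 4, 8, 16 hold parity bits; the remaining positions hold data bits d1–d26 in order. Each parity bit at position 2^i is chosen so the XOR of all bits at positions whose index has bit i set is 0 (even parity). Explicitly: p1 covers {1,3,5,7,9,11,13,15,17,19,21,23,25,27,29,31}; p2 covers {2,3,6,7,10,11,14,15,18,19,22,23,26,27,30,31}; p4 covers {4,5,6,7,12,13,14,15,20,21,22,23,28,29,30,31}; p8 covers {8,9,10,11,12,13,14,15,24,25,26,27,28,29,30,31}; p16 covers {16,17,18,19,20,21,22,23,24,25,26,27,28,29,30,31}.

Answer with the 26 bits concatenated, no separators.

s1 (pos 1,3,5,7,9,11,13,15,17,19,21,23,25,27,29,31): 1⊕0⊕1⊕1⊕0⊕0⊕0⊕0⊕0⊕0⊕0⊕0⊕0⊕0⊕1⊕1 = 1
s2 (pos 2,3,6,7,10,11,14,15,18,19,22,23,26,27,30,31): 1⊕0⊕1⊕1⊕1⊕0⊕0⊕0⊕1⊕0⊕1⊕0⊕0⊕0⊕1⊕1 = 0
s4 (pos 4,5,6,7,12,13,14,15,20,21,22,23,28,29,30,31): 1⊕1⊕1⊕1⊕0⊕0⊕0⊕0⊕0⊕0⊕1⊕0⊕1⊕1⊕1⊕1 = 1
s8 (pos 8,9,10,11,12,13,14,15,24,25,26,27,28,29,30,31): 0⊕0⊕1⊕0⊕0⊕0⊕0⊕0⊕1⊕0⊕0⊕0⊕1⊕1⊕1⊕1 = 0
s16 (pos 16,17,18,19,20,21,22,23,24,25,26,27,28,29,30,31): 1⊕0⊕1⊕0⊕0⊕0⊕1⊕0⊕1⊕0⊕0⊕0⊕1⊕1⊕1⊕1 = 0
Syndrome s16…s1 = 00101 → error at position 5.
Flip position 5: 1101111001000001010001010001111 → 1101011001000001010001010001111
Read data bits from positions 3,5,6,7,9,10,11,12,13,14,15,17,18,19,20,21,22,23,24,25,26,27,28,29,30,31: 00110100000010001010001111

00110100000010001010001111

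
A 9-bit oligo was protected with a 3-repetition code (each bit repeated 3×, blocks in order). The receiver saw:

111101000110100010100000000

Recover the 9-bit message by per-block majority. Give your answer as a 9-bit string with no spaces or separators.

Block 1 (111): 3 ones → 1
Block 2 (101): 2 ones → 1
Block 3 (000): 0 ones → 0
Block 4 (110): 2 ones → 1
Block 5 (100): 1 one → 0
Block 6 (010): 1 one → 0
Block 7 (100): 1 one → 0
Block 8 (000): 0 ones → 0
Block 9 (000): 0 ones → 0

110100000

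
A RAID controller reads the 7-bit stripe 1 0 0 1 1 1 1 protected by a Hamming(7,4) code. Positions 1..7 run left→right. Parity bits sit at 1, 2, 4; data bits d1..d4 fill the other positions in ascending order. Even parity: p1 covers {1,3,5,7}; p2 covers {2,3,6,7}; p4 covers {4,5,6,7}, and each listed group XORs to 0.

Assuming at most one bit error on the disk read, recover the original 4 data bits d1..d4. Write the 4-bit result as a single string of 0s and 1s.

0111

s1 (pos 1,3,5,7): 1⊕0⊕1⊕1 = 1
s2 (pos 2,3,6,7): 0⊕0⊕1⊕1 = 0
s4 (pos 4,5,6,7): 1⊕1⊕1⊕1 = 0
Syndrome s4…s1 = 001 → error at position 1.
Flip position 1: 1001111 → 0001111
Read data bits from positions 3,5,6,7: 0111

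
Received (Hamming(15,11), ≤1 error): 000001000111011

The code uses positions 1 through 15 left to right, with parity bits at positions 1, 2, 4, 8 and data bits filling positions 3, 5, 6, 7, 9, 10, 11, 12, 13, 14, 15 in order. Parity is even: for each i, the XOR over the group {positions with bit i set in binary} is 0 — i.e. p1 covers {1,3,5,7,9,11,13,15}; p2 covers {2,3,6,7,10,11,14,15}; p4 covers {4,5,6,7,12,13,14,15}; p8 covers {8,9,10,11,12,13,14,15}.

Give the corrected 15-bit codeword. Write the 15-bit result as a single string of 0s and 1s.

000001000011011

s1 (pos 1,3,5,7,9,11,13,15): 0⊕0⊕0⊕0⊕0⊕1⊕0⊕1 = 0
s2 (pos 2,3,6,7,10,11,14,15): 0⊕0⊕1⊕0⊕1⊕1⊕1⊕1 = 1
s4 (pos 4,5,6,7,12,13,14,15): 0⊕0⊕1⊕0⊕1⊕0⊕1⊕1 = 0
s8 (pos 8,9,10,11,12,13,14,15): 0⊕0⊕1⊕1⊕1⊕0⊕1⊕1 = 1
Syndrome s8…s1 = 1010 → error at position 10.
Flip position 10: 000001000111011 → 000001000011011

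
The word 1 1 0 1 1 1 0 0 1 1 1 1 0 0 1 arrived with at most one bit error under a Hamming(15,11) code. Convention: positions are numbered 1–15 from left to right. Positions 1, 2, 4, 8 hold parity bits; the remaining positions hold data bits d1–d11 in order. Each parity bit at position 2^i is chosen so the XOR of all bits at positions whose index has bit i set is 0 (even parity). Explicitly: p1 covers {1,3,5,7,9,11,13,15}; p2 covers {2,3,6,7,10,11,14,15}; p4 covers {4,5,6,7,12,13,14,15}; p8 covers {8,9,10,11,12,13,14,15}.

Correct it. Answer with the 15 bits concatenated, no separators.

s1 (pos 1,3,5,7,9,11,13,15): 1⊕0⊕1⊕0⊕1⊕1⊕0⊕1 = 1
s2 (pos 2,3,6,7,10,11,14,15): 1⊕0⊕1⊕0⊕1⊕1⊕0⊕1 = 1
s4 (pos 4,5,6,7,12,13,14,15): 1⊕1⊕1⊕0⊕1⊕0⊕0⊕1 = 1
s8 (pos 8,9,10,11,12,13,14,15): 0⊕1⊕1⊕1⊕1⊕0⊕0⊕1 = 1
Syndrome s8…s1 = 1111 → error at position 15.
Flip position 15: 110111001111001 → 110111001111000

110111001111000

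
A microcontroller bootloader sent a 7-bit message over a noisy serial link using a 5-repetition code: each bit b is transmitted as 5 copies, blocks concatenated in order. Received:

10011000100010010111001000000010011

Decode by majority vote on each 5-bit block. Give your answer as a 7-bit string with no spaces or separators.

Block 1 (10011): 3 ones → 1
Block 2 (00010): 1 one → 0
Block 3 (00100): 1 one → 0
Block 4 (10111): 4 ones → 1
Block 5 (00100): 1 one → 0
Block 6 (00000): 0 ones → 0
Block 7 (10011): 3 ones → 1

1001001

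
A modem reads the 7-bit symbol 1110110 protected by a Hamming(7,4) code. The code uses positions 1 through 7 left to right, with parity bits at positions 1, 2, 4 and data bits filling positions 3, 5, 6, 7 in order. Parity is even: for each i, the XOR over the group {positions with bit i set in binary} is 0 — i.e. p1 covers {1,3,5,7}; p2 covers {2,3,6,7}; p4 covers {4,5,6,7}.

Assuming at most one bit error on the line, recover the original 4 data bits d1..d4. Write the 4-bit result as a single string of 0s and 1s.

0110

s1 (pos 1,3,5,7): 1⊕1⊕1⊕0 = 1
s2 (pos 2,3,6,7): 1⊕1⊕1⊕0 = 1
s4 (pos 4,5,6,7): 0⊕1⊕1⊕0 = 0
Syndrome s4…s1 = 011 → error at position 3.
Flip position 3: 1110110 → 1100110
Read data bits from positions 3,5,6,7: 0110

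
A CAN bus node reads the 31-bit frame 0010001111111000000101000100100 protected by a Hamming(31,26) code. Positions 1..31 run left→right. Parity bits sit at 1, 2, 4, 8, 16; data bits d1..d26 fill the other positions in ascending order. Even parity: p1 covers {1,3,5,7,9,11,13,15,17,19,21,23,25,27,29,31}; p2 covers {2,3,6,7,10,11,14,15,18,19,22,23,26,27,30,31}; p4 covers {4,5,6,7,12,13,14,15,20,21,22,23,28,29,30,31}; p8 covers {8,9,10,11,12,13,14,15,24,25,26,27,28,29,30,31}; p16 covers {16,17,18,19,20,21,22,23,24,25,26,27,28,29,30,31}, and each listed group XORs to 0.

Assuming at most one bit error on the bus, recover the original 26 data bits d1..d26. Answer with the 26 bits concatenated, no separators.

s1 (pos 1,3,5,7,9,11,13,15,17,19,21,23,25,27,29,31): 0⊕1⊕0⊕1⊕1⊕1⊕1⊕0⊕0⊕0⊕0⊕0⊕0⊕0⊕1⊕0 = 0
s2 (pos 2,3,6,7,10,11,14,15,18,19,22,23,26,27,30,31): 0⊕1⊕0⊕1⊕1⊕1⊕0⊕0⊕0⊕0⊕1⊕0⊕1⊕0⊕0⊕0 = 0
s4 (pos 4,5,6,7,12,13,14,15,20,21,22,23,28,29,30,31): 0⊕0⊕0⊕1⊕1⊕1⊕0⊕0⊕1⊕0⊕1⊕0⊕0⊕1⊕0⊕0 = 0
s8 (pos 8,9,10,11,12,13,14,15,24,25,26,27,28,29,30,31): 1⊕1⊕1⊕1⊕1⊕1⊕0⊕0⊕0⊕0⊕1⊕0⊕0⊕1⊕0⊕0 = 0
s16 (pos 16,17,18,19,20,21,22,23,24,25,26,27,28,29,30,31): 0⊕0⊕0⊕0⊕1⊕0⊕1⊕0⊕0⊕0⊕1⊕0⊕0⊕1⊕0⊕0 = 0
Syndrome s16…s1 = 00000 → no error.
Read data bits from positions 3,5,6,7,9,10,11,12,13,14,15,17,18,19,20,21,22,23,24,25,26,27,28,29,30,31: 10011111100000101000100100

10011111100000101000100100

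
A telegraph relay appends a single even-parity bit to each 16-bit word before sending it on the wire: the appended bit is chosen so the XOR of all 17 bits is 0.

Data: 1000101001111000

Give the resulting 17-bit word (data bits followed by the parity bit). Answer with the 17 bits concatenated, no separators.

XOR of the 16 data bits: 1⊕0⊕0⊕0⊕1⊕0⊕1⊕0⊕0⊕1⊕1⊕1⊕1⊕0⊕0⊕0 = 1
Parity bit = 1 (so all 17 bits XOR to 0).

10001010011110001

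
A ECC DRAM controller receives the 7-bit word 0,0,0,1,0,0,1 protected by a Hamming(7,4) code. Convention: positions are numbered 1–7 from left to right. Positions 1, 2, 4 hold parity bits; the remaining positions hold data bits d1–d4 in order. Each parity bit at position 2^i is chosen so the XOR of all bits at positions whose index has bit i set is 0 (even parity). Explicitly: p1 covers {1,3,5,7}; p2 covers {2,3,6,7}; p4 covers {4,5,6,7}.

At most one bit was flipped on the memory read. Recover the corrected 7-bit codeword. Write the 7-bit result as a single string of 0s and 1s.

s1 (pos 1,3,5,7): 0⊕0⊕0⊕1 = 1
s2 (pos 2,3,6,7): 0⊕0⊕0⊕1 = 1
s4 (pos 4,5,6,7): 1⊕0⊕0⊕1 = 0
Syndrome s4…s1 = 011 → error at position 3.
Flip position 3: 0001001 → 0011001

0011001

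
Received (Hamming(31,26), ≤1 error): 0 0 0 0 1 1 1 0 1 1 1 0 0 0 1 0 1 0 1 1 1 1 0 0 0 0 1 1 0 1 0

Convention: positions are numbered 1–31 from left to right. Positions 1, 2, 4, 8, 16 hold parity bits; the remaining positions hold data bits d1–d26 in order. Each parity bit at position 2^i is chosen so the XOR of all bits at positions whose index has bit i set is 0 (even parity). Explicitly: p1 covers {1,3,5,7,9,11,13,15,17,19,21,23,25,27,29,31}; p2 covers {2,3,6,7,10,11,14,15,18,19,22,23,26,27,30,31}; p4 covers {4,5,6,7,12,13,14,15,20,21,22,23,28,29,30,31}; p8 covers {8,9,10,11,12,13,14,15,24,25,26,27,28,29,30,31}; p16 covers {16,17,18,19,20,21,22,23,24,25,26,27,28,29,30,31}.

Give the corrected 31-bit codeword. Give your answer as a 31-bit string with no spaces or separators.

0000111011100000101111000011010

s1 (pos 1,3,5,7,9,11,13,15,17,19,21,23,25,27,29,31): 0⊕0⊕1⊕1⊕1⊕1⊕0⊕1⊕1⊕1⊕1⊕0⊕0⊕1⊕0⊕0 = 1
s2 (pos 2,3,6,7,10,11,14,15,18,19,22,23,26,27,30,31): 0⊕0⊕1⊕1⊕1⊕1⊕0⊕1⊕0⊕1⊕1⊕0⊕0⊕1⊕1⊕0 = 1
s4 (pos 4,5,6,7,12,13,14,15,20,21,22,23,28,29,30,31): 0⊕1⊕1⊕1⊕0⊕0⊕0⊕1⊕1⊕1⊕1⊕0⊕1⊕0⊕1⊕0 = 1
s8 (pos 8,9,10,11,12,13,14,15,24,25,26,27,28,29,30,31): 0⊕1⊕1⊕1⊕0⊕0⊕0⊕1⊕0⊕0⊕0⊕1⊕1⊕0⊕1⊕0 = 1
s16 (pos 16,17,18,19,20,21,22,23,24,25,26,27,28,29,30,31): 0⊕1⊕0⊕1⊕1⊕1⊕1⊕0⊕0⊕0⊕0⊕1⊕1⊕0⊕1⊕0 = 0
Syndrome s16…s1 = 01111 → error at position 15.
Flip position 15: 0000111011100010101111000011010 → 0000111011100000101111000011010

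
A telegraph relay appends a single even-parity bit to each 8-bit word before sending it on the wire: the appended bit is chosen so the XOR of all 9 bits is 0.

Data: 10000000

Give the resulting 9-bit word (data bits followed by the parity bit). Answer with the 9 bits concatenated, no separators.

100000001

XOR of the 8 data bits: 1⊕0⊕0⊕0⊕0⊕0⊕0⊕0 = 1
Parity bit = 1 (so all 9 bits XOR to 0).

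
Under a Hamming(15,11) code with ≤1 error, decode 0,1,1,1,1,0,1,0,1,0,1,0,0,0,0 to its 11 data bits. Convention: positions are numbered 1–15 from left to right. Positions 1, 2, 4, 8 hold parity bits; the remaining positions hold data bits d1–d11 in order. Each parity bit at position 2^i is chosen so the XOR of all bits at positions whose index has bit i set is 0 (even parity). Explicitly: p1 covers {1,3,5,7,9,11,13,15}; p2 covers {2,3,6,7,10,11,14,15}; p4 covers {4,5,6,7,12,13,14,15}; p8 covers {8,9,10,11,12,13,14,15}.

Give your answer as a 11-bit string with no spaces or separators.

s1 (pos 1,3,5,7,9,11,13,15): 0⊕1⊕1⊕1⊕1⊕1⊕0⊕0 = 1
s2 (pos 2,3,6,7,10,11,14,15): 1⊕1⊕0⊕1⊕0⊕1⊕0⊕0 = 0
s4 (pos 4,5,6,7,12,13,14,15): 1⊕1⊕0⊕1⊕0⊕0⊕0⊕0 = 1
s8 (pos 8,9,10,11,12,13,14,15): 0⊕1⊕0⊕1⊕0⊕0⊕0⊕0 = 0
Syndrome s8…s1 = 0101 → error at position 5.
Flip position 5: 011110101010000 → 011100101010000
Read data bits from positions 3,5,6,7,9,10,11,12,13,14,15: 10011010000

10011010000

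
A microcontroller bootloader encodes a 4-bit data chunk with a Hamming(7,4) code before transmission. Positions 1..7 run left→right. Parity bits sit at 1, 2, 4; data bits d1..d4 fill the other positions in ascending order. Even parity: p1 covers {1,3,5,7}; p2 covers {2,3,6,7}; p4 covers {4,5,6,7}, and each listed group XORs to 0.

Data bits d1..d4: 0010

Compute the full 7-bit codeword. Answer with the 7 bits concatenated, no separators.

0101010

Place data at non-parity positions: p1 p2 0 p4 0 1 0
p1 (pos 1,3,5,7): XOR of data positions = 0⊕0⊕0 = 0
p2 (pos 2,3,6,7): XOR of data positions = 0⊕1⊕0 = 1
p4 (pos 4,5,6,7): XOR of data positions = 0⊕1⊕0 = 1
Codeword: 0101010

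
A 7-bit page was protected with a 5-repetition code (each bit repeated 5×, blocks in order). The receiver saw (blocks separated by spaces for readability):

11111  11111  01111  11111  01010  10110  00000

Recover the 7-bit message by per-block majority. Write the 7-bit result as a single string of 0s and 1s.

1111010

Block 1 (11111): 5 ones → 1
Block 2 (11111): 5 ones → 1
Block 3 (01111): 4 ones → 1
Block 4 (11111): 5 ones → 1
Block 5 (01010): 2 ones → 0
Block 6 (10110): 3 ones → 1
Block 7 (00000): 0 ones → 0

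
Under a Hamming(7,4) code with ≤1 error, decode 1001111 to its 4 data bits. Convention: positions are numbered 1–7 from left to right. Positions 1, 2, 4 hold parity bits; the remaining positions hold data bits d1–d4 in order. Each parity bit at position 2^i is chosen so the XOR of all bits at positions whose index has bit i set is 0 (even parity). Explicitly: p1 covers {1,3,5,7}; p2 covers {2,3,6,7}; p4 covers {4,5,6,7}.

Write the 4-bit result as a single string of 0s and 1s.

s1 (pos 1,3,5,7): 1⊕0⊕1⊕1 = 1
s2 (pos 2,3,6,7): 0⊕0⊕1⊕1 = 0
s4 (pos 4,5,6,7): 1⊕1⊕1⊕1 = 0
Syndrome s4…s1 = 001 → error at position 1.
Flip position 1: 1001111 → 0001111
Read data bits from positions 3,5,6,7: 0111

0111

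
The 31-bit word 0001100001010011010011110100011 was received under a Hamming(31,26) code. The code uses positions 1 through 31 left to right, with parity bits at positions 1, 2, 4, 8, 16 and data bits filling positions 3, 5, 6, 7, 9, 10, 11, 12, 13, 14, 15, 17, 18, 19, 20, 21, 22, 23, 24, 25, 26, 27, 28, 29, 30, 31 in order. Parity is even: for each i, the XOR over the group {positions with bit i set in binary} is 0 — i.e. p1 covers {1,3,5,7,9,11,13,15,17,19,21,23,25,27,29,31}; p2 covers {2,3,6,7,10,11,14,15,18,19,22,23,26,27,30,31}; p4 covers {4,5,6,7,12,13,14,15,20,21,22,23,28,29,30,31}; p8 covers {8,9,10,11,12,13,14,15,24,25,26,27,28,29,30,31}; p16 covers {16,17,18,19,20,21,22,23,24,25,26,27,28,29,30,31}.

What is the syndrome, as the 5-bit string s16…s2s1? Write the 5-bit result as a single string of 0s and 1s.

11101

s1 (pos 1,3,5,7,9,11,13,15,17,19,21,23,25,27,29,31): 0⊕0⊕1⊕0⊕0⊕0⊕0⊕1⊕0⊕0⊕1⊕1⊕0⊕0⊕0⊕1 = 1
s2 (pos 2,3,6,7,10,11,14,15,18,19,22,23,26,27,30,31): 0⊕0⊕0⊕0⊕1⊕0⊕0⊕1⊕1⊕0⊕1⊕1⊕1⊕0⊕1⊕1 = 0
s4 (pos 4,5,6,7,12,13,14,15,20,21,22,23,28,29,30,31): 1⊕1⊕0⊕0⊕1⊕0⊕0⊕1⊕0⊕1⊕1⊕1⊕0⊕0⊕1⊕1 = 1
s8 (pos 8,9,10,11,12,13,14,15,24,25,26,27,28,29,30,31): 0⊕0⊕1⊕0⊕1⊕0⊕0⊕1⊕1⊕0⊕1⊕0⊕0⊕0⊕1⊕1 = 1
s16 (pos 16,17,18,19,20,21,22,23,24,25,26,27,28,29,30,31): 1⊕0⊕1⊕0⊕0⊕1⊕1⊕1⊕1⊕0⊕1⊕0⊕0⊕0⊕1⊕1 = 1
Syndrome s16…s1 = 11101 → error at position 29.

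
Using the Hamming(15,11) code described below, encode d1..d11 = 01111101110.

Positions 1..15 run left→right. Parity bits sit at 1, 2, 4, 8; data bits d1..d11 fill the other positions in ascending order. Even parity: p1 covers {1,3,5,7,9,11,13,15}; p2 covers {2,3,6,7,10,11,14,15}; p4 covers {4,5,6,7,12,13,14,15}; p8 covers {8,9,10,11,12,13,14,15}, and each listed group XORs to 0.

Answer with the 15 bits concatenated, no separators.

000011111101110

Place data at non-parity positions: p1 p2 0 p4 1 1 1 p8 1 1 0 1 1 1 0
p1 (pos 1,3,5,7,9,11,13,15): XOR of data positions = 0⊕1⊕1⊕1⊕0⊕1⊕0 = 0
p2 (pos 2,3,6,7,10,11,14,15): XOR of data positions = 0⊕1⊕1⊕1⊕0⊕1⊕0 = 0
p4 (pos 4,5,6,7,12,13,14,15): XOR of data positions = 1⊕1⊕1⊕1⊕1⊕1⊕0 = 0
p8 (pos 8,9,10,11,12,13,14,15): XOR of data positions = 1⊕1⊕0⊕1⊕1⊕1⊕0 = 1
Codeword: 000011111101110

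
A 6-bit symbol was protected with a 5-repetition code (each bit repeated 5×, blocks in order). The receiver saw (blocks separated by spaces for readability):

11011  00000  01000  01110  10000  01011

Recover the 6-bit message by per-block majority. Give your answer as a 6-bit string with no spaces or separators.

Block 1 (11011): 4 ones → 1
Block 2 (00000): 0 ones → 0
Block 3 (01000): 1 one → 0
Block 4 (01110): 3 ones → 1
Block 5 (10000): 1 one → 0
Block 6 (01011): 3 ones → 1

100101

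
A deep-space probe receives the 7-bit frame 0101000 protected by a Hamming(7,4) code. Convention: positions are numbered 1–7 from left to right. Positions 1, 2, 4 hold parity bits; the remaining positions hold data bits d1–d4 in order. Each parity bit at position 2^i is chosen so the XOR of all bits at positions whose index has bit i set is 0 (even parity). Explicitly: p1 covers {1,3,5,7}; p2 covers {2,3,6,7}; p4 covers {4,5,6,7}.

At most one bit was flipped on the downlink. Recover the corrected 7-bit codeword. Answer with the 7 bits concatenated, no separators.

0101010

s1 (pos 1,3,5,7): 0⊕0⊕0⊕0 = 0
s2 (pos 2,3,6,7): 1⊕0⊕0⊕0 = 1
s4 (pos 4,5,6,7): 1⊕0⊕0⊕0 = 1
Syndrome s4…s1 = 110 → error at position 6.
Flip position 6: 0101000 → 0101010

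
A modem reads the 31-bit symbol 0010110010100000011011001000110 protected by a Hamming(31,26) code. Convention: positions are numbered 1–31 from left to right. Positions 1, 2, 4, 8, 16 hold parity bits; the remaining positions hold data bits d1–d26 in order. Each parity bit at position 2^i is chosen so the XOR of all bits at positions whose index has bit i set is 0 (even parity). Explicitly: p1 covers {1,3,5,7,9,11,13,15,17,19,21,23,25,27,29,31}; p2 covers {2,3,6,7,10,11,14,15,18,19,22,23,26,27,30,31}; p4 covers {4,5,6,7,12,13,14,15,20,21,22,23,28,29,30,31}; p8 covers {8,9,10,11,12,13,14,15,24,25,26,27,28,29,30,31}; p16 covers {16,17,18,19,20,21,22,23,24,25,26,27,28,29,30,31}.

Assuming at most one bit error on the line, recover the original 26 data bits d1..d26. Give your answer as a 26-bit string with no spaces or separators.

11101010000011011001100110

s1 (pos 1,3,5,7,9,11,13,15,17,19,21,23,25,27,29,31): 0⊕1⊕1⊕0⊕1⊕1⊕0⊕0⊕0⊕1⊕1⊕0⊕1⊕0⊕1⊕0 = 0
s2 (pos 2,3,6,7,10,11,14,15,18,19,22,23,26,27,30,31): 0⊕1⊕1⊕0⊕0⊕1⊕0⊕0⊕1⊕1⊕1⊕0⊕0⊕0⊕1⊕0 = 1
s4 (pos 4,5,6,7,12,13,14,15,20,21,22,23,28,29,30,31): 0⊕1⊕1⊕0⊕0⊕0⊕0⊕0⊕0⊕1⊕1⊕0⊕0⊕1⊕1⊕0 = 0
s8 (pos 8,9,10,11,12,13,14,15,24,25,26,27,28,29,30,31): 0⊕1⊕0⊕1⊕0⊕0⊕0⊕0⊕0⊕1⊕0⊕0⊕0⊕1⊕1⊕0 = 1
s16 (pos 16,17,18,19,20,21,22,23,24,25,26,27,28,29,30,31): 0⊕0⊕1⊕1⊕0⊕1⊕1⊕0⊕0⊕1⊕0⊕0⊕0⊕1⊕1⊕0 = 1
Syndrome s16…s1 = 11010 → error at position 26.
Flip position 26: 0010110010100000011011001000110 → 0010110010100000011011001100110
Read data bits from positions 3,5,6,7,9,10,11,12,13,14,15,17,18,19,20,21,22,23,24,25,26,27,28,29,30,31: 11101010000011011001100110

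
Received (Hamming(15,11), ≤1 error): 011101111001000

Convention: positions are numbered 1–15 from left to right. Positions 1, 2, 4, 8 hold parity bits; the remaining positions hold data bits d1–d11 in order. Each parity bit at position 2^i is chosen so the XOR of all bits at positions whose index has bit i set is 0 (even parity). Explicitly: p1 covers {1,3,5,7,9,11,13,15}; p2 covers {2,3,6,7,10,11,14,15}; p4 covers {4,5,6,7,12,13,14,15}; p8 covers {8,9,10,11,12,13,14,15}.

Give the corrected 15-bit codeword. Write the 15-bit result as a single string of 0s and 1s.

s1 (pos 1,3,5,7,9,11,13,15): 0⊕1⊕0⊕1⊕1⊕0⊕0⊕0 = 1
s2 (pos 2,3,6,7,10,11,14,15): 1⊕1⊕1⊕1⊕0⊕0⊕0⊕0 = 0
s4 (pos 4,5,6,7,12,13,14,15): 1⊕0⊕1⊕1⊕1⊕0⊕0⊕0 = 0
s8 (pos 8,9,10,11,12,13,14,15): 1⊕1⊕0⊕0⊕1⊕0⊕0⊕0 = 1
Syndrome s8…s1 = 1001 → error at position 9.
Flip position 9: 011101111001000 → 011101110001000

011101110001000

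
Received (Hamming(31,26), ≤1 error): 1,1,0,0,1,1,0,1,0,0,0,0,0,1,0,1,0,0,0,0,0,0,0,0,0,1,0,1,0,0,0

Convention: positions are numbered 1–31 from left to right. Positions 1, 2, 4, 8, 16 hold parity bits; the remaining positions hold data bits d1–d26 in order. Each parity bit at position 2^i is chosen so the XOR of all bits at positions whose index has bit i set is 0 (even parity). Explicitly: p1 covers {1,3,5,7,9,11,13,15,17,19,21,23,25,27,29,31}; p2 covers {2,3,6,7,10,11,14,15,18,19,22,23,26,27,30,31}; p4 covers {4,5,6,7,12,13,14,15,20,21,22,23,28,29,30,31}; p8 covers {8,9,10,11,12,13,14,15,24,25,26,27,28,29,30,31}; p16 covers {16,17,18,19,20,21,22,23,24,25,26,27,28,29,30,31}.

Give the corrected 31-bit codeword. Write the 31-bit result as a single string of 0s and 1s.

s1 (pos 1,3,5,7,9,11,13,15,17,19,21,23,25,27,29,31): 1⊕0⊕1⊕0⊕0⊕0⊕0⊕0⊕0⊕0⊕0⊕0⊕0⊕0⊕0⊕0 = 0
s2 (pos 2,3,6,7,10,11,14,15,18,19,22,23,26,27,30,31): 1⊕0⊕1⊕0⊕0⊕0⊕1⊕0⊕0⊕0⊕0⊕0⊕1⊕0⊕0⊕0 = 0
s4 (pos 4,5,6,7,12,13,14,15,20,21,22,23,28,29,30,31): 0⊕1⊕1⊕0⊕0⊕0⊕1⊕0⊕0⊕0⊕0⊕0⊕1⊕0⊕0⊕0 = 0
s8 (pos 8,9,10,11,12,13,14,15,24,25,26,27,28,29,30,31): 1⊕0⊕0⊕0⊕0⊕0⊕1⊕0⊕0⊕0⊕1⊕0⊕1⊕0⊕0⊕0 = 0
s16 (pos 16,17,18,19,20,21,22,23,24,25,26,27,28,29,30,31): 1⊕0⊕0⊕0⊕0⊕0⊕0⊕0⊕0⊕0⊕1⊕0⊕1⊕0⊕0⊕0 = 1
Syndrome s16…s1 = 10000 → error at position 16.
Flip position 16: 1100110100000101000000000101000 → 1100110100000100000000000101000

1100110100000100000000000101000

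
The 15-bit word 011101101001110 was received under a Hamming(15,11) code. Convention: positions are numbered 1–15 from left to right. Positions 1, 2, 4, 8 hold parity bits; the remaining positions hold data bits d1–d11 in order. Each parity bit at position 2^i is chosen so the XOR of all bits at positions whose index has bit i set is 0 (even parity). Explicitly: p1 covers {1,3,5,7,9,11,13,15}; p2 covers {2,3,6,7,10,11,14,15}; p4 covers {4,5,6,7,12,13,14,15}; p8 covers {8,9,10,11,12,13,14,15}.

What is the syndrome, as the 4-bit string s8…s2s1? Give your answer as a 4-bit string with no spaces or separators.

s1 (pos 1,3,5,7,9,11,13,15): 0⊕1⊕0⊕1⊕1⊕0⊕1⊕0 = 0
s2 (pos 2,3,6,7,10,11,14,15): 1⊕1⊕1⊕1⊕0⊕0⊕1⊕0 = 1
s4 (pos 4,5,6,7,12,13,14,15): 1⊕0⊕1⊕1⊕1⊕1⊕1⊕0 = 0
s8 (pos 8,9,10,11,12,13,14,15): 0⊕1⊕0⊕0⊕1⊕1⊕1⊕0 = 0
Syndrome s8…s1 = 0010 → error at position 2.

0010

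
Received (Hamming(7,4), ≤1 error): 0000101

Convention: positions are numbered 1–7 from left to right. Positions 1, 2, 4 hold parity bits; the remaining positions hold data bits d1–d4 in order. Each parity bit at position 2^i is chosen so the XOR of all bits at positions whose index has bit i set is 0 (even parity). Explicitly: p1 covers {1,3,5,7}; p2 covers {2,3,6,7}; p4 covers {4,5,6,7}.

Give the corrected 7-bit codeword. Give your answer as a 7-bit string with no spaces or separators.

0100101

s1 (pos 1,3,5,7): 0⊕0⊕1⊕1 = 0
s2 (pos 2,3,6,7): 0⊕0⊕0⊕1 = 1
s4 (pos 4,5,6,7): 0⊕1⊕0⊕1 = 0
Syndrome s4…s1 = 010 → error at position 2.
Flip position 2: 0000101 → 0100101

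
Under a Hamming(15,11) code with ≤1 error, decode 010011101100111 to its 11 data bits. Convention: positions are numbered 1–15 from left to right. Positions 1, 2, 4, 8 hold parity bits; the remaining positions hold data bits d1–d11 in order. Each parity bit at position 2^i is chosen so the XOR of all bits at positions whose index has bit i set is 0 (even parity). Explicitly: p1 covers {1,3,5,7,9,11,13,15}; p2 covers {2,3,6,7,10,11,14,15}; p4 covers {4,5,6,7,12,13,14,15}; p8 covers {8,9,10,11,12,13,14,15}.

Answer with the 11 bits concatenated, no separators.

01110100111

s1 (pos 1,3,5,7,9,11,13,15): 0⊕0⊕1⊕1⊕1⊕0⊕1⊕1 = 1
s2 (pos 2,3,6,7,10,11,14,15): 1⊕0⊕1⊕1⊕1⊕0⊕1⊕1 = 0
s4 (pos 4,5,6,7,12,13,14,15): 0⊕1⊕1⊕1⊕0⊕1⊕1⊕1 = 0
s8 (pos 8,9,10,11,12,13,14,15): 0⊕1⊕1⊕0⊕0⊕1⊕1⊕1 = 1
Syndrome s8…s1 = 1001 → error at position 9.
Flip position 9: 010011101100111 → 010011100100111
Read data bits from positions 3,5,6,7,9,10,11,12,13,14,15: 01110100111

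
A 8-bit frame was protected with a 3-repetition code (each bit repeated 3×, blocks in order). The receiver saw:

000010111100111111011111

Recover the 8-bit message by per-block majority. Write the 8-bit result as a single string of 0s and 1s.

Block 1 (000): 0 ones → 0
Block 2 (010): 1 one → 0
Block 3 (111): 3 ones → 1
Block 4 (100): 1 one → 0
Block 5 (111): 3 ones → 1
Block 6 (111): 3 ones → 1
Block 7 (011): 2 ones → 1
Block 8 (111): 3 ones → 1

00101111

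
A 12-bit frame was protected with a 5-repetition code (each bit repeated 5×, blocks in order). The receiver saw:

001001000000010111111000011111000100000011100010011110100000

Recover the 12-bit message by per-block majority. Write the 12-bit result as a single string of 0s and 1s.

Block 1 (00100): 1 one → 0
Block 2 (10000): 1 one → 0
Block 3 (00010): 1 one → 0
Block 4 (11111): 5 ones → 1
Block 5 (10000): 1 one → 0
Block 6 (11111): 5 ones → 1
Block 7 (00010): 1 one → 0
Block 8 (00000): 0 ones → 0
Block 9 (11100): 3 ones → 1
Block 10 (01001): 2 ones → 0
Block 11 (11101): 4 ones → 1
Block 12 (00000): 0 ones → 0

000101001010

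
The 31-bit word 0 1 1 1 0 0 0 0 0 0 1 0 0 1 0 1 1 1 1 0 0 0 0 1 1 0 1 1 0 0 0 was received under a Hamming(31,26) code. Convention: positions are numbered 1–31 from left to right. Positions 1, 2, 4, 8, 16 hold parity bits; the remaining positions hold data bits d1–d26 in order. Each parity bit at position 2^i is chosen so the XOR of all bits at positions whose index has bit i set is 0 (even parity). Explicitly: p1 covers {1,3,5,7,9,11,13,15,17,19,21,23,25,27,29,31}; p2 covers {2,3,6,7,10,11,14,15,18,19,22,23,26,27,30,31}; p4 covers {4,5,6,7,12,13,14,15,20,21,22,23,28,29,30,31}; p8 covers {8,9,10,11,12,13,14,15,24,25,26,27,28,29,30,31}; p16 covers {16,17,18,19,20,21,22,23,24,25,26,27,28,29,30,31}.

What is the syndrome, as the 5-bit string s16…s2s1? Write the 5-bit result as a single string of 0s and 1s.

00110

s1 (pos 1,3,5,7,9,11,13,15,17,19,21,23,25,27,29,31): 0⊕1⊕0⊕0⊕0⊕1⊕0⊕0⊕1⊕1⊕0⊕0⊕1⊕1⊕0⊕0 = 0
s2 (pos 2,3,6,7,10,11,14,15,18,19,22,23,26,27,30,31): 1⊕1⊕0⊕0⊕0⊕1⊕1⊕0⊕1⊕1⊕0⊕0⊕0⊕1⊕0⊕0 = 1
s4 (pos 4,5,6,7,12,13,14,15,20,21,22,23,28,29,30,31): 1⊕0⊕0⊕0⊕0⊕0⊕1⊕0⊕0⊕0⊕0⊕0⊕1⊕0⊕0⊕0 = 1
s8 (pos 8,9,10,11,12,13,14,15,24,25,26,27,28,29,30,31): 0⊕0⊕0⊕1⊕0⊕0⊕1⊕0⊕1⊕1⊕0⊕1⊕1⊕0⊕0⊕0 = 0
s16 (pos 16,17,18,19,20,21,22,23,24,25,26,27,28,29,30,31): 1⊕1⊕1⊕1⊕0⊕0⊕0⊕0⊕1⊕1⊕0⊕1⊕1⊕0⊕0⊕0 = 0
Syndrome s16…s1 = 00110 → error at position 6.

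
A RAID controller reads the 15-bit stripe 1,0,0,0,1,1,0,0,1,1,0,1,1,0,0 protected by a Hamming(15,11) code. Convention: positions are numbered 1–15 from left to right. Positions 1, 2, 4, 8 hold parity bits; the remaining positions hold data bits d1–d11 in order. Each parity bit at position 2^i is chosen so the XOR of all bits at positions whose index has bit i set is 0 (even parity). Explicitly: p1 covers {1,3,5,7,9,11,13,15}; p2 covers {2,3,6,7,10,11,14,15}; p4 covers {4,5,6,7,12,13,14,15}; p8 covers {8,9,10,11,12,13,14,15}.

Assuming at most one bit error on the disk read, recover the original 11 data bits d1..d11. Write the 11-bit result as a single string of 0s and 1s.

01101101100

s1 (pos 1,3,5,7,9,11,13,15): 1⊕0⊕1⊕0⊕1⊕0⊕1⊕0 = 0
s2 (pos 2,3,6,7,10,11,14,15): 0⊕0⊕1⊕0⊕1⊕0⊕0⊕0 = 0
s4 (pos 4,5,6,7,12,13,14,15): 0⊕1⊕1⊕0⊕1⊕1⊕0⊕0 = 0
s8 (pos 8,9,10,11,12,13,14,15): 0⊕1⊕1⊕0⊕1⊕1⊕0⊕0 = 0
Syndrome s8…s1 = 0000 → no error.
Read data bits from positions 3,5,6,7,9,10,11,12,13,14,15: 01101101100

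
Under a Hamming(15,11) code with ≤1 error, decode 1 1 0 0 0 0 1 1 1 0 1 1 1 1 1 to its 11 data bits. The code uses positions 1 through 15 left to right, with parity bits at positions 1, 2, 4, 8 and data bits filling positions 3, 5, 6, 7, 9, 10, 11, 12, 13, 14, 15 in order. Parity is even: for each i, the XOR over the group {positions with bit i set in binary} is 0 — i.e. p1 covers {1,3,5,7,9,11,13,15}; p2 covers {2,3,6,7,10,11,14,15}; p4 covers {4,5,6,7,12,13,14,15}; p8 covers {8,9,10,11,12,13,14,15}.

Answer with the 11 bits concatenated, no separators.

00011011101

s1 (pos 1,3,5,7,9,11,13,15): 1⊕0⊕0⊕1⊕1⊕1⊕1⊕1 = 0
s2 (pos 2,3,6,7,10,11,14,15): 1⊕0⊕0⊕1⊕0⊕1⊕1⊕1 = 1
s4 (pos 4,5,6,7,12,13,14,15): 0⊕0⊕0⊕1⊕1⊕1⊕1⊕1 = 1
s8 (pos 8,9,10,11,12,13,14,15): 1⊕1⊕0⊕1⊕1⊕1⊕1⊕1 = 1
Syndrome s8…s1 = 1110 → error at position 14.
Flip position 14: 110000111011111 → 110000111011101
Read data bits from positions 3,5,6,7,9,10,11,12,13,14,15: 00011011101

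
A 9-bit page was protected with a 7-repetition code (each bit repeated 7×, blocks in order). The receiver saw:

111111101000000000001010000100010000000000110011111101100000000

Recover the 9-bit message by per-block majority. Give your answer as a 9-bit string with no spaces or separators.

100000110

Block 1 (1111111): 7 ones → 1
Block 2 (0100000): 1 one → 0
Block 3 (0000001): 1 one → 0
Block 4 (0100001): 2 ones → 0
Block 5 (0001000): 1 one → 0
Block 6 (0000000): 0 ones → 0
Block 7 (1100111): 5 ones → 1
Block 8 (1110110): 5 ones → 1
Block 9 (0000000): 0 ones → 0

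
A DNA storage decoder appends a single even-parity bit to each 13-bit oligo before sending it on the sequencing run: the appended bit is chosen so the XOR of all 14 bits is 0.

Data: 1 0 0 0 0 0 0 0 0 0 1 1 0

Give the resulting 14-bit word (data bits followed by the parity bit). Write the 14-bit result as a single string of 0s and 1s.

10000000001101

XOR of the 13 data bits: 1⊕0⊕0⊕0⊕0⊕0⊕0⊕0⊕0⊕0⊕1⊕1⊕0 = 1
Parity bit = 1 (so all 14 bits XOR to 0).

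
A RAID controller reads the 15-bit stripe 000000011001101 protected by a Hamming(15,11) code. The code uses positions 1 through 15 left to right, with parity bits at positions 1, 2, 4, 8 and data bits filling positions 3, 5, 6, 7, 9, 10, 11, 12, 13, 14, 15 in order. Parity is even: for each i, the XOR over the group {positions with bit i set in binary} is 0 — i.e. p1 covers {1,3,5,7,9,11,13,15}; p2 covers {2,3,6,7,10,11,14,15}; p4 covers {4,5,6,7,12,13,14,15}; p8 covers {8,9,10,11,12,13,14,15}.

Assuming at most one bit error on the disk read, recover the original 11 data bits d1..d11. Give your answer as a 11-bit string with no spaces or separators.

00001001100

s1 (pos 1,3,5,7,9,11,13,15): 0⊕0⊕0⊕0⊕1⊕0⊕1⊕1 = 1
s2 (pos 2,3,6,7,10,11,14,15): 0⊕0⊕0⊕0⊕0⊕0⊕0⊕1 = 1
s4 (pos 4,5,6,7,12,13,14,15): 0⊕0⊕0⊕0⊕1⊕1⊕0⊕1 = 1
s8 (pos 8,9,10,11,12,13,14,15): 1⊕1⊕0⊕0⊕1⊕1⊕0⊕1 = 1
Syndrome s8…s1 = 1111 → error at position 15.
Flip position 15: 000000011001101 → 000000011001100
Read data bits from positions 3,5,6,7,9,10,11,12,13,14,15: 00001001100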